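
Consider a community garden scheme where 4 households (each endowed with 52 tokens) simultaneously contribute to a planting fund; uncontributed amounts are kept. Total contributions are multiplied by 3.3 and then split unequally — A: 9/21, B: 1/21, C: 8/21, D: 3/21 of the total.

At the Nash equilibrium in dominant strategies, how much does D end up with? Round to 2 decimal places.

101.03 tokens

Player j's private return per contributed unit is 3.3 × (j's share). Contributing is weakly dominant for j when that share is at least 1/3.3 = 0.3030, and contributing 0 is dominant otherwise.
A and C clear that bar, contributing 52 each; the remaining 2 contribute 0. Total contributed: 104.
D keeps 52 and receives 3.3 × 104 × 3/21 = 49.03 from the planting fund, for a payoff of 101.03.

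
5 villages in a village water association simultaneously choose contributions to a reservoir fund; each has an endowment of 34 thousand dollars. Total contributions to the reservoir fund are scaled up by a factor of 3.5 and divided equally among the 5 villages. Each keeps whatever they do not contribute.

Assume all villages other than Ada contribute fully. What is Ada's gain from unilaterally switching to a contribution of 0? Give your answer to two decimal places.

10.20 thousand dollars

Switching from a contribution of 34 to 0 lets Ada keep an extra 34 thousand dollars, but lowers the reservoir fund by 34, which costs Ada their own share of that drop: 3.5/5 × 34 = 23.80.
Net gain = 34 − 23.80 = 10.20. The private return per contributed unit (0.7000) is below 1, so free-riding is indeed the best response regardless of what the others do.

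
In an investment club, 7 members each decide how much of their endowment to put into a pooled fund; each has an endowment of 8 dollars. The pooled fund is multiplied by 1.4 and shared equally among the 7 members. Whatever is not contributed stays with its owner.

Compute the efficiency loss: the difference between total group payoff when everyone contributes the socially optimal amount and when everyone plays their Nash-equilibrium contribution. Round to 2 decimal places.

Each contributed unit returns 1.4/7 = 0.2000 to its contributor — below 1 — so contributing 0 is dominant for every player. At the Nash equilibrium everyone keeps their 8, and the group total is 7 × 8 = 56.
Each contributed unit returns 1.400 to the group as a whole (0.2000 to each of 7 players), which exceeds 1, so the social optimum is full contribution: group total = 1.400 × 56 = 78.40.
Efficiency loss = 78.40 − 56 = 22.40.

22.40 dollars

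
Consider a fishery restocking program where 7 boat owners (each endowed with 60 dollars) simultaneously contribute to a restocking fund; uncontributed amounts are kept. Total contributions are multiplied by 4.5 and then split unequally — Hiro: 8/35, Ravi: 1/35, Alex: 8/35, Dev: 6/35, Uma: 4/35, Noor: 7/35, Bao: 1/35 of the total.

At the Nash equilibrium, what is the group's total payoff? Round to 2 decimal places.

840.00 dollars

Each unit j contributes comes back to j as 4.5 × (j's share), so j prefers to contribute only if that share exceeds 1/4.5 = 0.2222; otherwise keeping the unit dominates.
Hiro and Alex are above the threshold, contributing 60 each; the remaining 5 contribute 0. Total contributed: 120.
The restocking fund pays out 4.5 × 120 = 540.00 in total (split across the unequal shares, but the aggregate is all that matters for the group sum).
The 5 free-riders keep 60 each, adding 300. Group total = 300 + 540.00 = 840.00.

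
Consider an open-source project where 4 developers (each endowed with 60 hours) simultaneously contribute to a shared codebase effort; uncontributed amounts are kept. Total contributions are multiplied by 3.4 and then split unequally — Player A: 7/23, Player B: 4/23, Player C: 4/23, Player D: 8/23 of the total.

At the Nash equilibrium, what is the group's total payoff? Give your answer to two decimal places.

For player j, contributing a unit is worthwhile iff 3.4 × (j's share) ≥ 1, i.e. iff j's share is at least 0.2941.
Player A and Player D clear that bar, contributing 60 each; the remaining 2 contribute 0. Total contributed: 120.
The shared codebase effort pays out 3.4 × 120 = 408.00 in total (split across the unequal shares, but the aggregate is all that matters for the group sum).
The 2 free-riders keep 60 each, adding 120. Group total = 120 + 408.00 = 528.00.

528.00 hours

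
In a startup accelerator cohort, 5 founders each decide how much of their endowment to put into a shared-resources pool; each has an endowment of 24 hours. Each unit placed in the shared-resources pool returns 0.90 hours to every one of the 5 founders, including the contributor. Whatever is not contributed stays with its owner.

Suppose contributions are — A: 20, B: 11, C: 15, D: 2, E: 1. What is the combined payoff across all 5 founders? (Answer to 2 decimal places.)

Total contributed: 20 + 11 + 15 + 2 + 1 = 49; total kept: 5 × 24 − 49 = 71.
The shared-resources pool pays out 0.90 × 5 × 49 = 220.50 in aggregate.
Group total = 71 + 220.50 = 291.50.

291.50 hours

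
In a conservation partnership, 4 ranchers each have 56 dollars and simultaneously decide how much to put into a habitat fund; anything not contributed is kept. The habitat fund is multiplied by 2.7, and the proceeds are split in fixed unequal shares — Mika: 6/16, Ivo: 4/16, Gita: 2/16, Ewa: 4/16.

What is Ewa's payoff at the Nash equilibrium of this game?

93.80 dollars

For player j, contributing a unit is worthwhile iff 2.7 × (j's share) ≥ 1, i.e. iff j's share is at least 0.3704.
The only share above 0.3704 is Mika's 6/16, contributing 56; the remaining 3 contribute 0. Total contributed: 56.
Ewa keeps 56 and receives 2.7 × 56 × 4/16 = 37.80 from the habitat fund, for a payoff of 93.80.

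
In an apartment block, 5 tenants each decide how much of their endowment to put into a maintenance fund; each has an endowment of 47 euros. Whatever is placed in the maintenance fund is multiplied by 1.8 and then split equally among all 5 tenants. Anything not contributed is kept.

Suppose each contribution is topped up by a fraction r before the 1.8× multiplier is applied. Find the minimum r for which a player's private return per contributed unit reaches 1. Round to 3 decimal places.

With matching at rate r, one contributed unit becomes (1 + r) in the maintenance fund and returns 1.8 × (1 + r) / 5 to the contributor.
Setting this equal to 1: 1 + r = 5/1.8 = 2.7778.
So the minimum matching rate is r = 2.7778 − 1 = 1.778.

1.778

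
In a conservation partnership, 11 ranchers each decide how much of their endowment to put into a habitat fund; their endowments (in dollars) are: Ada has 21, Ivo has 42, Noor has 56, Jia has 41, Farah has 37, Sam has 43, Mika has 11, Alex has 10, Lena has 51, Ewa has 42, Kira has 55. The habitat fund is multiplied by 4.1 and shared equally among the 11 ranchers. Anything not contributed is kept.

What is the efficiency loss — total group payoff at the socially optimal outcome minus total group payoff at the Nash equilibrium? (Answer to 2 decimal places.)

The private return per contributed unit is 4.1/11 = 0.3727 < 1 for every player regardless of endowment, so the Nash equilibrium is zero contribution and the group total is Σ E_j = 21 + 42 + 56 + 41 + 37 + 43 + 11 + 10 + 51 + 42 + 55 = 409.
Each contributed unit returns 4.100 to the group, so the social optimum is full contribution by everyone: group total = 4.100 × 409 = 1676.90.
Efficiency loss = (4.100 − 1) × 409 = 1267.90.

1267.90 dollars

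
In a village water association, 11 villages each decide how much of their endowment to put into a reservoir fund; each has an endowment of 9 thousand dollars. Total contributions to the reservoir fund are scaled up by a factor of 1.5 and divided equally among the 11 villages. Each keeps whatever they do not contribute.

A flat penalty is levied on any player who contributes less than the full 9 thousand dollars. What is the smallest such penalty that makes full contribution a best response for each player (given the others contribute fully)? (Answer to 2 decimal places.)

7.77 thousand dollars

Given the others contribute fully, the best deviation is to contribute 0 (any partial contribution still incurs the fine and gives up units whose private return 0.1364 is below 1).
Deviating from 9 to 0 saves 9 thousand dollars but forfeits the deviator's share of the drop in the reservoir fund: 1.5/11 × 9 = 1.23.
So the deviation gain is 9 − 1.23 = 7.77, and the fine must be at least 7.77 thousand dollars to wipe it out.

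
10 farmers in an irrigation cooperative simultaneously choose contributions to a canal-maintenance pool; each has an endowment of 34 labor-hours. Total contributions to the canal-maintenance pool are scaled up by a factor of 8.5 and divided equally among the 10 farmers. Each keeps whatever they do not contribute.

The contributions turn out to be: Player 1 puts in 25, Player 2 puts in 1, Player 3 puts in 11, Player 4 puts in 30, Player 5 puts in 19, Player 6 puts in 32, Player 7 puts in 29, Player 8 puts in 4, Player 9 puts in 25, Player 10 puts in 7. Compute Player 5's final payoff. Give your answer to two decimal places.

170.55 labor-hours

Total contributed: 25 + 1 + 11 + 30 + 19 + 32 + 29 + 4 + 25 + 7 = 183.
Each receives 8.5 × 183 / 10 = 155.55 from the canal-maintenance pool.
Player 5 keeps 34 − 19 = 15, so Player 5's payoff is 15 + 155.55 = 170.55.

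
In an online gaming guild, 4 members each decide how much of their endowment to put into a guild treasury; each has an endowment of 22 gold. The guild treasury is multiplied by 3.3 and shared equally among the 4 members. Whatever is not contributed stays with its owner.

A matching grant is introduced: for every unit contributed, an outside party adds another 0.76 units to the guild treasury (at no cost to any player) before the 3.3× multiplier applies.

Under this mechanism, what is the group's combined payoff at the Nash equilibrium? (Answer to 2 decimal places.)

511.10 gold

With the mechanism, a contributed unit returns 3.3 × 1.76 / 4 = 1.4520 per unit of net cost to the contributor — now above 1 — so contributing fully is weakly dominant for every player.
So the Nash equilibrium is full contribution by all 4; the group earns 3.3 × 1.76 × 88 = 511.10.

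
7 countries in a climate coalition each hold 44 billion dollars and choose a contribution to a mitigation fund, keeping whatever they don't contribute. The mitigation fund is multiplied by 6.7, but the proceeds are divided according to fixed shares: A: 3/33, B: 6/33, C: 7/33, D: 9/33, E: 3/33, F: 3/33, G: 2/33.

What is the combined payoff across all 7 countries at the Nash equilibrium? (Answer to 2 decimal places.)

1060.40 billion dollars

Each unit j contributes comes back to j as 6.7 × (j's share), so j prefers to contribute only if that share exceeds 1/6.7 = 0.1493; otherwise keeping the unit dominates.
The shares above 0.1493 belong to B, C and D, contributing 44 each; the remaining 4 contribute 0. Total contributed: 132.
The mitigation fund pays out 6.7 × 132 = 884.40 in total (split across the unequal shares, but the aggregate is all that matters for the group sum).
The 4 free-riders keep 44 each, adding 176. Group total = 176 + 884.40 = 1060.40.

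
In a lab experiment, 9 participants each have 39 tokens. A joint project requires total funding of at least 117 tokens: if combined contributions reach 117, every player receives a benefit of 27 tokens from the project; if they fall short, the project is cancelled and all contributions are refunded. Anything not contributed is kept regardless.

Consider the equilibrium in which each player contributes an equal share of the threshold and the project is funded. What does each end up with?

53 tokens

Equal share of the threshold: 117/9 = 13.
At this profile no one gains by cutting their contribution: any cut drops the total below 117, the project is cancelled, contributions are refunded, and the deviator ends with 39, which is less than 39 − 13 + 27 = 53. Contributing more than 13 just wastes the excess. So contributing exactly 13 is a best response.
Each player's payoff: 39 − 13 + 27 = 53.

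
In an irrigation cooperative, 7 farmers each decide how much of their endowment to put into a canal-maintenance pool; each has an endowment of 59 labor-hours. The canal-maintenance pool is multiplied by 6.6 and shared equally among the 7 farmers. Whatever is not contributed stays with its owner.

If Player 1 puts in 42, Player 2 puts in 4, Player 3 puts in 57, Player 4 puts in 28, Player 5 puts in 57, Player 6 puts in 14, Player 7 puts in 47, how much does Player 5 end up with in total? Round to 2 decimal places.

236.77 labor-hours

Total contributed: 42 + 4 + 57 + 28 + 57 + 14 + 47 = 249.
Each receives 6.6 × 249 / 7 = 234.77 from the canal-maintenance pool.
Player 5 keeps 59 − 57 = 2, so Player 5's payoff is 2 + 234.77 = 236.77.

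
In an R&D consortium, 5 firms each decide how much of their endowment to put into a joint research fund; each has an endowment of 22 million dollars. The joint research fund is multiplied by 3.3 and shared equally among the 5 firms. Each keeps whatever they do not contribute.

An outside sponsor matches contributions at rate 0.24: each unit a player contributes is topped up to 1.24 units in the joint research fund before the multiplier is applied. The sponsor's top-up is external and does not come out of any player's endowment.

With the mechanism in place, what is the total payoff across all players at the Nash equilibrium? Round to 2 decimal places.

With the mechanism, a contributed unit returns 3.3 × 1.24 / 5 = 0.8184 per unit of net cost — still below 1 — so contributing 0 remains dominant for every player.
At the Nash equilibrium no one contributes; group total payoff = 5 × 22 = 110.

110.00 million dollars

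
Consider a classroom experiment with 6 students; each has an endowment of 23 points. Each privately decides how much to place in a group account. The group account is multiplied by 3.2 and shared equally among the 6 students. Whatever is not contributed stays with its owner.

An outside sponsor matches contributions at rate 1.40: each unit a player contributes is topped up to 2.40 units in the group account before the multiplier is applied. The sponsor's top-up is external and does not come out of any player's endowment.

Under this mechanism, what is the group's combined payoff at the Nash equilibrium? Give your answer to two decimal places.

Under the mechanism each unit contributed yields 3.2 × 2.40 / 6 = 1.2800 back to its contributor per unit of net cost, which exceeds 1, making full contribution the dominant choice for everyone.
So the Nash equilibrium is full contribution by all 6; the group earns 3.2 × 2.40 × 138 = 1059.84.

1059.84 points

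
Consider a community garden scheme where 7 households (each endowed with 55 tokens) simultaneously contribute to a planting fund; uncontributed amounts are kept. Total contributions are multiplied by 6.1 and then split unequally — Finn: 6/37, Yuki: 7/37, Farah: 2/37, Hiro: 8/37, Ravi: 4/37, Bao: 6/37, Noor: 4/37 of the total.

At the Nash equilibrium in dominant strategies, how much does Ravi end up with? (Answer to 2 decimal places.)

127.54 tokens

A player with share s gets back 6.1·s per unit contributed, so full contribution is dominant for anyone with s > 1/6.1 = 0.1639 and zero contribution is dominant for anyone below.
Yuki and Hiro clear that bar, contributing 55 each; the remaining 5 contribute 0. Total contributed: 110.
Ravi keeps 55 and receives 6.1 × 110 × 4/37 = 72.54 from the planting fund, for a payoff of 127.54.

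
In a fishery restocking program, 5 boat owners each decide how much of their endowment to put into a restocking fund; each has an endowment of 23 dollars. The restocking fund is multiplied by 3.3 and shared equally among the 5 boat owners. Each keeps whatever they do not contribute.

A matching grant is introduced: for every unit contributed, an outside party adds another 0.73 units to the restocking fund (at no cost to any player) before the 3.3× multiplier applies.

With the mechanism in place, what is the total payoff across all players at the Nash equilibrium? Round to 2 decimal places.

With the mechanism, a contributed unit returns 3.3 × 1.73 / 5 = 1.1418 per unit of net cost to the contributor — now above 1 — so contributing fully is weakly dominant for every player.
So the Nash equilibrium is full contribution by all 5; the group earns 3.3 × 1.73 × 115 = 656.54.

656.54 dollars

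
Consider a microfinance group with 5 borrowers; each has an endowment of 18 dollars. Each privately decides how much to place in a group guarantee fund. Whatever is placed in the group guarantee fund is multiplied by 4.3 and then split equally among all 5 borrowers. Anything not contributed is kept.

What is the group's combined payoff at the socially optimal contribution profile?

Each contributed unit returns 4.300 to the group as a whole (0.8600 to each of 5 players), which exceeds 1, so the social optimum is full contribution: group total = 4.300 × 90 = 387.00.

387.00 dollars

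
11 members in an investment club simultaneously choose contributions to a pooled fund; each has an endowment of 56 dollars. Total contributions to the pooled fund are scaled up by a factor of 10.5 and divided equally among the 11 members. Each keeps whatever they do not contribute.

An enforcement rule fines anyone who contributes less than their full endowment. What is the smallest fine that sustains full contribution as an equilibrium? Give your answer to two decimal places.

Given the others contribute fully, the best deviation is to contribute 0 (any partial contribution still incurs the fine and gives up units whose private return 0.9545 is below 1).
Deviating from 56 to 0 saves 56 dollars but forfeits the deviator's share of the drop in the pooled fund: 10.5/11 × 56 = 53.45.
So the deviation gain is 56 − 53.45 = 2.55, and the fine must be at least 2.55 dollars to wipe it out.

2.55 dollars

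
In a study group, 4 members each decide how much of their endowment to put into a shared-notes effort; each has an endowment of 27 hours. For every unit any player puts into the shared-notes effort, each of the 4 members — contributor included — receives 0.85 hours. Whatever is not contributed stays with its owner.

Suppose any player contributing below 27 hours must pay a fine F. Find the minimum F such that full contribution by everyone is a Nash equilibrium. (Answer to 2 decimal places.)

4.05 hours

Given the others contribute fully, the best deviation is to contribute 0 (any partial contribution still incurs the fine and gives up units whose private return 0.85 is below 1).
Deviating from 27 to 0 saves 27 hours but forfeits the deviator's share of the drop in the shared-notes effort: 0.85 × 27 = 22.95.
So the deviation gain is 27 − 22.95 = 4.05, and the fine must be at least 4.05 hours to wipe it out.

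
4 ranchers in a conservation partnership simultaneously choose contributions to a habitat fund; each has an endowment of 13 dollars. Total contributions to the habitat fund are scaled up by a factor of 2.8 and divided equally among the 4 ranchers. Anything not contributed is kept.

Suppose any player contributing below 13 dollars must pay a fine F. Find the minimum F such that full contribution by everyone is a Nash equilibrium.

Given the others contribute fully, the best deviation is to contribute 0 (any partial contribution still incurs the fine and gives up units whose private return 0.7000 is below 1).
Deviating from 13 to 0 saves 13 dollars but forfeits the deviator's share of the drop in the habitat fund: 2.8/4 × 13 = 9.10.
So the deviation gain is 13 − 9.10 = 3.90, and the fine must be at least 3.90 dollars to wipe it out.

3.90 dollars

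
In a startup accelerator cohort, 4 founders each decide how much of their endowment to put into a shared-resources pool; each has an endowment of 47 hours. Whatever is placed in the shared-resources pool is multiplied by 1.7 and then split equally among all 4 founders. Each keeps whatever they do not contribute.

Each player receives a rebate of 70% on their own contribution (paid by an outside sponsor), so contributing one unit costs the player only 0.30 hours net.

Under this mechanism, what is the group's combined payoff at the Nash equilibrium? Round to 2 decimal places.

451.20 hours

Under the mechanism each unit contributed yields (1.7/4) / 0.30 = 1.4167 back to its contributor per unit of net cost, which exceeds 1, making full contribution the dominant choice for everyone.
At the Nash equilibrium everyone contributes 47. Group total payoff = 4 × (47 × 0.70 + 1.7 × 47) = 451.20.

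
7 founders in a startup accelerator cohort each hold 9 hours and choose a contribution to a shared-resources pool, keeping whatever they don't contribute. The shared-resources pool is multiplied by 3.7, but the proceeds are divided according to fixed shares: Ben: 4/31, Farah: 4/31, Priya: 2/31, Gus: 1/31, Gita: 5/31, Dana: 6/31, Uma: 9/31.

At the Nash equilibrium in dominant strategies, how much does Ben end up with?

13.30 hours

A player with share s gets back 3.7·s per unit contributed, so full contribution is dominant for anyone with s > 1/3.7 = 0.2703 and zero contribution is dominant for anyone below.
Uma alone (share 9/31) is above the threshold, contributing 9; the remaining 6 contribute 0. Total contributed: 9.
Ben keeps 9 and receives 3.7 × 9 × 4/31 = 4.30 from the shared-resources pool, for a payoff of 13.30.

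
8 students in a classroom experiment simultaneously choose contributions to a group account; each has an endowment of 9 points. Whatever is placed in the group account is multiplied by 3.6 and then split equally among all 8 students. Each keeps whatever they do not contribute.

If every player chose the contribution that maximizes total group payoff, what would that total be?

259.20 points

Each contributed unit returns 3.600 to the group as a whole (0.4500 to each of 8 players), which exceeds 1, so the social optimum is full contribution: group total = 3.600 × 72 = 259.20.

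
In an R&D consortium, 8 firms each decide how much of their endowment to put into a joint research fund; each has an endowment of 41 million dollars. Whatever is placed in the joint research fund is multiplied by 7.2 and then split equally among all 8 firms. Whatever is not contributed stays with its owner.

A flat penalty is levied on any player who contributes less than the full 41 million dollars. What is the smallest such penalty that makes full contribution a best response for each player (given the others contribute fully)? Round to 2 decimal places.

4.10 million dollars

Given the others contribute fully, the best deviation is to contribute 0 (any partial contribution still incurs the fine and gives up units whose private return 0.9000 is below 1).
Deviating from 41 to 0 saves 41 million dollars but forfeits the deviator's share of the drop in the joint research fund: 7.2/8 × 41 = 36.90.
So the deviation gain is 41 − 36.90 = 4.10, and the fine must be at least 4.10 million dollars to wipe it out.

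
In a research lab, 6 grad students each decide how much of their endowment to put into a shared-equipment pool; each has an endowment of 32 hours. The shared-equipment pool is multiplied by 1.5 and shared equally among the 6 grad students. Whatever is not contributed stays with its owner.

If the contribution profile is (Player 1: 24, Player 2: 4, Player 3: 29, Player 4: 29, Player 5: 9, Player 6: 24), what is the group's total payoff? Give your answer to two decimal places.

Total contributed: 24 + 4 + 29 + 29 + 9 + 24 = 119; total kept: 6 × 32 − 119 = 73.
The shared-equipment pool pays out 1.5 × 119 = 178.50 in aggregate.
Group total = 73 + 178.50 = 251.50.

251.50 hours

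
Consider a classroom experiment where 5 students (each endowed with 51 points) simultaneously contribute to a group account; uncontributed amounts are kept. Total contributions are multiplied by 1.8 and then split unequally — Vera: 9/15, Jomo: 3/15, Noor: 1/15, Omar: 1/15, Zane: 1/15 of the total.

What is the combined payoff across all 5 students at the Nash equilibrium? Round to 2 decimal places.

A player with share s gets back 1.8·s per unit contributed, so full contribution is dominant for anyone with s > 1/1.8 = 0.5556 and zero contribution is dominant for anyone below.
The only share above 0.5556 is Vera's 9/15, contributing 51; the remaining 4 contribute 0. Total contributed: 51.
The group account pays out 1.8 × 51 = 91.80 in total (split across the unequal shares, but the aggregate is all that matters for the group sum).
The 4 free-riders keep 51 each, adding 204. Group total = 204 + 91.80 = 295.80.

295.80 points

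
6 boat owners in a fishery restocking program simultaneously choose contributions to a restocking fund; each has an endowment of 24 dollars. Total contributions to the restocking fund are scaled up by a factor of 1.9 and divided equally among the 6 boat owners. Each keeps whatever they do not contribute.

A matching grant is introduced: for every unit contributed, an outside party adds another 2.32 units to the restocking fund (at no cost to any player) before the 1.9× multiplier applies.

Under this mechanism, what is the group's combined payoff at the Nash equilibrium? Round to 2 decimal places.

The effective private return per unit is now 1.9 × 3.32 / 6 = 1.0513 > 1, so every player's dominant strategy flips to full contribution.
So the Nash equilibrium is full contribution by all 6; the group earns 1.9 × 3.32 × 144 = 908.35.

908.35 dollars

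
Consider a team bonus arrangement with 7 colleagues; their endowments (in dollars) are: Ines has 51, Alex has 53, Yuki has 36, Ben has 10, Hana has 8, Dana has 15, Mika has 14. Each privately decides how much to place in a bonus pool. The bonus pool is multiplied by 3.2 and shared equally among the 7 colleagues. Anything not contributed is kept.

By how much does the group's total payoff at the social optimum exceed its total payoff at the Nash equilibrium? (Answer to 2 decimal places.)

411.40 dollars

The private return per contributed unit is 3.2/7 = 0.4571 < 1 for every player regardless of endowment, so the Nash equilibrium is zero contribution and the group total is Σ E_j = 51 + 53 + 36 + 10 + 8 + 15 + 14 = 187.
Each contributed unit returns 3.200 to the group, so the social optimum is full contribution by everyone: group total = 3.200 × 187 = 598.40.
Efficiency loss = (3.200 − 1) × 187 = 411.40.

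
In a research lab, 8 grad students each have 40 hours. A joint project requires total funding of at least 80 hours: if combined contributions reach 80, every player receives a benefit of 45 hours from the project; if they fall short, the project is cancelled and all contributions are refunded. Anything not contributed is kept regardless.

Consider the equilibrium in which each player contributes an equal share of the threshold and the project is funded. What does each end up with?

Equal share of the threshold: 80/8 = 10.
At this profile no one gains by cutting their contribution: any cut drops the total below 80, the project is cancelled, contributions are refunded, and the deviator ends with 40, which is less than 40 − 10 + 45 = 75. Contributing more than 10 just wastes the excess. So contributing exactly 10 is a best response.
Each player's payoff: 40 − 10 + 45 = 75.

75 hours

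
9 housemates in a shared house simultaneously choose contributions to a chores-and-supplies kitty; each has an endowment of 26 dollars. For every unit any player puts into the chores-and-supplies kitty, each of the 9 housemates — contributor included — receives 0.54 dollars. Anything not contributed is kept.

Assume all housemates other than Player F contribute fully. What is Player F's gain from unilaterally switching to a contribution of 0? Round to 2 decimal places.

Switching from a contribution of 26 to 0 lets Player F keep an extra 26 dollars, but lowers the chores-and-supplies kitty by 26, which costs Player F their own share of that drop: 0.54 × 26 = 14.04.
Net gain = 26 − 14.04 = 11.96. The private return per contributed unit (0.54) is below 1, so free-riding is indeed the best response regardless of what the others do.

11.96 dollars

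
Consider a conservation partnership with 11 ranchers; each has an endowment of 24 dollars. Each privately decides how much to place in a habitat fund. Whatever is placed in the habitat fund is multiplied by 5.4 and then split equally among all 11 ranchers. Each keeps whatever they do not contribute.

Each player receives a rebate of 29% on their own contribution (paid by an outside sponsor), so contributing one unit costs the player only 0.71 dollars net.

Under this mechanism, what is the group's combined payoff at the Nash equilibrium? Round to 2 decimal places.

Even with the mechanism, each unit contributed returns only (5.4/11) / 0.71 = 0.6914 per unit of net cost, so contributing nothing is still dominant.
Everyone keeps their endowment and the group total is 11 × 24 = 264.

264.00 dollars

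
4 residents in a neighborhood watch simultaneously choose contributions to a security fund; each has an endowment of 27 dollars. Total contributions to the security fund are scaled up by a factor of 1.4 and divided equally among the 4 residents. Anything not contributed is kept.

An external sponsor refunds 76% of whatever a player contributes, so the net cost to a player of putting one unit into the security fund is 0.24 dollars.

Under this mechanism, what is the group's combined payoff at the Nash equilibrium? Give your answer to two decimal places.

233.28 dollars

The effective private return per unit is now (1.4/4) / 0.24 = 1.4583 > 1, so every player's dominant strategy flips to full contribution.
So the Nash equilibrium is full contribution by all 4; the group earns 4 × (27 × 0.76 + 1.4 × 27) = 233.28.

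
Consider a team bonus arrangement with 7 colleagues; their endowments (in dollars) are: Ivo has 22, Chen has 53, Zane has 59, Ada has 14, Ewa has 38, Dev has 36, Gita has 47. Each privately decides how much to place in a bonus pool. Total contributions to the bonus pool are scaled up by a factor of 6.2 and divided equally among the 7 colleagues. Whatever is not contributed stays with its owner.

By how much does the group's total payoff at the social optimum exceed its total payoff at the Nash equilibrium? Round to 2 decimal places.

The private return per contributed unit is 6.2/7 = 0.8857 < 1 for every player regardless of endowment, so the Nash equilibrium is zero contribution and the group total is Σ E_j = 22 + 53 + 59 + 14 + 38 + 36 + 47 = 269.
Each contributed unit returns 6.200 to the group, so the social optimum is full contribution by everyone: group total = 6.200 × 269 = 1667.80.
Efficiency loss = (6.200 − 1) × 269 = 1398.80.

1398.80 dollars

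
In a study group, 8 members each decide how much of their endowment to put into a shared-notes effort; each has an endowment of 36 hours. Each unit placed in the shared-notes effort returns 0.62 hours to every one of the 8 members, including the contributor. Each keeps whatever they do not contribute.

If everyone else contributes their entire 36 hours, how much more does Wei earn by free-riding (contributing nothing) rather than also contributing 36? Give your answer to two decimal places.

13.68 hours

Switching from a contribution of 36 to 0 lets Wei keep an extra 36 hours, but lowers the shared-notes effort by 36, which costs Wei their own share of that drop: 0.62 × 36 = 22.32.
Net gain = 36 − 22.32 = 13.68. The private return per contributed unit (0.62) is below 1, so free-riding is indeed the best response regardless of what the others do.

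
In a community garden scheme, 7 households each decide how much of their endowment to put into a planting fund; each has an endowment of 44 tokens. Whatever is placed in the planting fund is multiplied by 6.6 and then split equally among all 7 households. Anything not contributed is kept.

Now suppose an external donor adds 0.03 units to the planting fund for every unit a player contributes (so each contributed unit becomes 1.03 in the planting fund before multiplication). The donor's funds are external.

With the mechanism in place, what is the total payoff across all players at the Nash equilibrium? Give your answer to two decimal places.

308.00 tokens

Even with the mechanism, each unit contributed returns only 6.6 × 1.03 / 7 = 0.9711 per unit of net cost, so contributing nothing is still dominant.
Everyone keeps their endowment and the group total is 7 × 44 = 308.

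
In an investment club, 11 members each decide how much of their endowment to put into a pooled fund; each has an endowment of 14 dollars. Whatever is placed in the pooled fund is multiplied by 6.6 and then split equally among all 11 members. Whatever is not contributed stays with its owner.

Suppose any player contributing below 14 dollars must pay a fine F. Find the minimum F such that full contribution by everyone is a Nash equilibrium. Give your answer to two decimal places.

Given the others contribute fully, the best deviation is to contribute 0 (any partial contribution still incurs the fine and gives up units whose private return 0.6000 is below 1).
Deviating from 14 to 0 saves 14 dollars but forfeits the deviator's share of the drop in the pooled fund: 6.6/11 × 14 = 8.40.
So the deviation gain is 14 − 8.40 = 5.60, and the fine must be at least 5.60 dollars to wipe it out.

5.60 dollars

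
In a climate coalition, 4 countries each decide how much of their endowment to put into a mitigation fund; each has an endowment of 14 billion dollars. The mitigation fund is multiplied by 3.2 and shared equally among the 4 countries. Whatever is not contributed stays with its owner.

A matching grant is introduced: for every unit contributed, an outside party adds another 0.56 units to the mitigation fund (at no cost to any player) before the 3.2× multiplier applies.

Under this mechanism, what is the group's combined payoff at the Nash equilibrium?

279.55 billion dollars

Under the mechanism each unit contributed yields 3.2 × 1.56 / 4 = 1.2480 back to its contributor per unit of net cost, which exceeds 1, making full contribution the dominant choice for everyone.
So the Nash equilibrium is full contribution by all 4; the group earns 3.2 × 1.56 × 56 = 279.55.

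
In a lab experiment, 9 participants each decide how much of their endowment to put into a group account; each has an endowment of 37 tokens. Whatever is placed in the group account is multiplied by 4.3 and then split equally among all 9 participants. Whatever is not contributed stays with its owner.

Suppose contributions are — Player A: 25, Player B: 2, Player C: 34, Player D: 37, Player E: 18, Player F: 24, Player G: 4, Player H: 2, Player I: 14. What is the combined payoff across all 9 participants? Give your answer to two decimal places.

Total contributed: 25 + 2 + 34 + 37 + 18 + 24 + 4 + 2 + 14 = 160; total kept: 9 × 37 − 160 = 173.
The group account pays out 4.3 × 160 = 688.00 in aggregate.
Group total = 173 + 688.00 = 861.00.

861.00 tokens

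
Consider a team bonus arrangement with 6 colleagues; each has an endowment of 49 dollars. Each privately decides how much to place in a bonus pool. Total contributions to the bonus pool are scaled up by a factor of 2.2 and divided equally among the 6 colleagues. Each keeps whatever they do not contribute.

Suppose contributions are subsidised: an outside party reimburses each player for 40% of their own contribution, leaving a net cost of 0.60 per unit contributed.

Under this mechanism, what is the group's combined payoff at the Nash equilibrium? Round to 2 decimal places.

The effective private return is (2.2/6) / 0.60 = 0.6111, which is still under 1, so the mechanism doesn't change anyone's dominant strategy: zero contribution.
At the Nash equilibrium no one contributes; group total payoff = 6 × 49 = 294.

294.00 dollars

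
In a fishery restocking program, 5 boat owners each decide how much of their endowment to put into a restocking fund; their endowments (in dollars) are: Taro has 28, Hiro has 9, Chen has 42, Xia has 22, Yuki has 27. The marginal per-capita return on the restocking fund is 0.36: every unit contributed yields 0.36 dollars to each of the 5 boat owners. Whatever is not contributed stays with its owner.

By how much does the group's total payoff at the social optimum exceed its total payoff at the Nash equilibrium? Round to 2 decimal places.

102.40 dollars

The private return per contributed unit is 0.36 < 1 for everyone, so the Nash equilibrium is zero contribution and the group total is Σ E_j = 28 + 9 + 42 + 22 + 27 = 128.
Each contributed unit returns 1.800 to the group, so the social optimum is full contribution by everyone: group total = 1.800 × 128 = 230.40.
Efficiency loss = (1.800 − 1) × 128 = 102.40.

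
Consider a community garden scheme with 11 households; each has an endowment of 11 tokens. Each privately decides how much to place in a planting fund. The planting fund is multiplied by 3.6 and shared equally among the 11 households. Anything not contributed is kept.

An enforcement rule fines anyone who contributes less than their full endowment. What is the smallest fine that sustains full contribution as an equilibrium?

7.40 tokens

Given the others contribute fully, the best deviation is to contribute 0 (any partial contribution still incurs the fine and gives up units whose private return 0.3273 is below 1).
Deviating from 11 to 0 saves 11 tokens but forfeits the deviator's share of the drop in the planting fund: 3.6/11 × 11 = 3.60.
So the deviation gain is 11 − 3.60 = 7.40, and the fine must be at least 7.40 tokens to wipe it out.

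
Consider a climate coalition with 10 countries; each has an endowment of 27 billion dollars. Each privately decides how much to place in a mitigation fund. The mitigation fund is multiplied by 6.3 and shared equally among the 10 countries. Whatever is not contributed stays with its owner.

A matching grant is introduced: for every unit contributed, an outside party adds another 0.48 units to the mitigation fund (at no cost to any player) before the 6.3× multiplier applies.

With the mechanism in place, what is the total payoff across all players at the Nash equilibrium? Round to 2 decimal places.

With the mechanism, a contributed unit returns 6.3 × 1.48 / 10 = 0.9324 per unit of net cost — still below 1 — so contributing 0 remains dominant for every player.
Everyone keeps their endowment and the group total is 10 × 27 = 270.

270.00 billion dollars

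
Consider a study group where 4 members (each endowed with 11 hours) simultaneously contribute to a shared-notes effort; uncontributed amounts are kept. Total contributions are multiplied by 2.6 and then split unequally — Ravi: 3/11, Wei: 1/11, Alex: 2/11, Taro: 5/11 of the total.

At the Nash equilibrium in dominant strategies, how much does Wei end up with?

13.60 hours

For player j, contributing a unit is worthwhile iff 2.6 × (j's share) ≥ 1, i.e. iff j's share is at least 0.3846.
The only share above 0.3846 is Taro's 5/11, contributing 11; the remaining 3 contribute 0. Total contributed: 11.
Wei keeps 11 and receives 2.6 × 11 × 1/11 = 2.60 from the shared-notes effort, for a payoff of 13.60.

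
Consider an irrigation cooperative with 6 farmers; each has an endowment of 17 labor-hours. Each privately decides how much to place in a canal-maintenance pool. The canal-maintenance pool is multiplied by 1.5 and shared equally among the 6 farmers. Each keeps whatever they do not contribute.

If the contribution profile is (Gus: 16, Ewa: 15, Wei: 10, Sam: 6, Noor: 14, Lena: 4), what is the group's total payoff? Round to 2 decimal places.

134.50 labor-hours

Total contributed: 16 + 15 + 10 + 6 + 14 + 4 = 65; total kept: 6 × 17 − 65 = 37.
The canal-maintenance pool pays out 1.5 × 65 = 97.50 in aggregate.
Group total = 37 + 97.50 = 134.50.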